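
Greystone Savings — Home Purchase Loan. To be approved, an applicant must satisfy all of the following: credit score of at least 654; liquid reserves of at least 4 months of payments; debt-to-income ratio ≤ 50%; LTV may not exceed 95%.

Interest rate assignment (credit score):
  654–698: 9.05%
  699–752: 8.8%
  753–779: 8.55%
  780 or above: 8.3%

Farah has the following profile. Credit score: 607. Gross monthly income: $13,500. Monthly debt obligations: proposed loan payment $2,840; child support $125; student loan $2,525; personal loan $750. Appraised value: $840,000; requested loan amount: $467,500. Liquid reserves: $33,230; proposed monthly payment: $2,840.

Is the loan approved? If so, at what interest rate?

Denied

Credit score 607 < 654 (below minimum)
Total monthly debts = (2,840 + 125 + 2,525 + 750) = 6,240. DTI: 6,240 ÷ 13,500 = 46.2%, within the 50% cap
Loan-to-value = 467,500/840,000 = 55.7% — pass (95% max)
Reserves: 33,230 ÷ 2,840 = 11.7 months (meets 4-month minimum)
Not all requirements met → denied.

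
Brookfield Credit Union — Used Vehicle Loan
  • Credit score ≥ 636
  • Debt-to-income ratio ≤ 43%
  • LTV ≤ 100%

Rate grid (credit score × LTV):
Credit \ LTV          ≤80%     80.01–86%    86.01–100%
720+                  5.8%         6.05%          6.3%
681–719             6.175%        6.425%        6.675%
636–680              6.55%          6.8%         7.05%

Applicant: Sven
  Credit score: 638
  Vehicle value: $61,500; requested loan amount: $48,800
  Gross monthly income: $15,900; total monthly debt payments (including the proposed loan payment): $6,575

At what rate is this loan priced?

Credit score 638 ≥ 636; DTI = 6,575/15,900 = 41.4% ≤ 43%
LTV: 48,800 ÷ 61,500 = 79.3%, within 100% cap
Score 638 is in the 636–680 band; LTV 79.3% is in the ≤80% band → 6.55%.

6.55%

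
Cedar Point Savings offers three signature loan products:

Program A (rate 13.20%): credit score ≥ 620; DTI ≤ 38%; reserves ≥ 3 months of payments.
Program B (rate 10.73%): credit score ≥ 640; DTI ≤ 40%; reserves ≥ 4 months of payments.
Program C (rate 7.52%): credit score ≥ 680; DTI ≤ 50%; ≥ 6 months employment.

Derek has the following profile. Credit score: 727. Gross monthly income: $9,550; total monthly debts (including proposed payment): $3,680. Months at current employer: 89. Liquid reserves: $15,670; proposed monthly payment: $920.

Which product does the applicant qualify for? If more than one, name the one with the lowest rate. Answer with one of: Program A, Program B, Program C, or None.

DTI = 3,680/9,550 = 38.5%.
Reserves = 15,670/920 = 17.0 months.
Program A: score 727 ≥ 620; DTI 38.5% > 38%; reserves 17.0 ≥ 3 mo → does not qualify.
Program B: score 727 ≥ 640; DTI 38.5% ≤ 40%; reserves 17.0 ≥ 4 mo → qualifies.
Program C: score 727 ≥ 680; DTI 38.5% ≤ 50%; employment 89 ≥ 6 mo → qualifies.
Qualifying: Program B, Program C. Lowest rate is 7.52% → Program C.

Program C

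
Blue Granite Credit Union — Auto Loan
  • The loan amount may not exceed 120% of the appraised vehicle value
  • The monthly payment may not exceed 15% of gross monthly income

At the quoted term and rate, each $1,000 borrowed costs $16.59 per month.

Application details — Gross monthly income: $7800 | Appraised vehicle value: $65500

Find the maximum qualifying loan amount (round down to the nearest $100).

$70,500

Payment cap: 15% × $7,800 = $1,170/month.
At $16.59 per $1,000, that supports 1,170/16.59 × 1,000 ≈ $70,524 → $70,500.
LTV cap: 120% × $65,500 = $78,600 → $78,600.
Binding constraint: payment-to-income.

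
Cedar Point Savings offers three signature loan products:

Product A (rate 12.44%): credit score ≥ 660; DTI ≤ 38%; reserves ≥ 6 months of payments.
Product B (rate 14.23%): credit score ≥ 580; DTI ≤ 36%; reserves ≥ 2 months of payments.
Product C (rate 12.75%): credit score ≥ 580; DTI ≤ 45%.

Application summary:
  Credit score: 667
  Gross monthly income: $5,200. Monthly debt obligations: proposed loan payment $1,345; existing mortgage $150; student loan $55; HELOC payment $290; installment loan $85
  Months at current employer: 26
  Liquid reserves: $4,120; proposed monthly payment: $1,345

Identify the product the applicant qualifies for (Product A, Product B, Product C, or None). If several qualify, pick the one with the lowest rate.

Total debts = (1,345 + 150 + 55 + 290 + 85) = 1,925; DTI = 1,925/5,200 = 37%.
Reserves = 4,120/1,345 = 3.1 months.
Product A: score 667 ≥ 660; DTI 37% ≤ 38%; reserves 3.1 < 6 mo → does not qualify.
Product B: score 667 ≥ 580; DTI 37% > 36%; reserves 3.1 ≥ 2 mo → does not qualify.
Product C: score 667 ≥ 580; DTI 37% ≤ 45% → qualifies.

Product C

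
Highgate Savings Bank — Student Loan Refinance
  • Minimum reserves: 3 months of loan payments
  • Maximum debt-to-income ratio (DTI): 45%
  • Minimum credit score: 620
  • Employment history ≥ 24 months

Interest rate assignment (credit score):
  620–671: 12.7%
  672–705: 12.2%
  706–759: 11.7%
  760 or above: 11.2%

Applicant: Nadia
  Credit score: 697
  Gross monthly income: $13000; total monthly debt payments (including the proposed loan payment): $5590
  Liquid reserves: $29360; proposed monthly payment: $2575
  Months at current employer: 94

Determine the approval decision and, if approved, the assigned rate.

Credit score 697 ≥ 620 (meets minimum)
Debt-to-income = 5,590/13,000 = 43% — meets 45% limit
Reserves: 29,360 ÷ 2,575 = 11.4 months (meets 3-month minimum)
Employment 94 ≥ 24 months
All requirements met. Score 697 falls in the 672–705 tier → 12.2%.

Approved at 12.2%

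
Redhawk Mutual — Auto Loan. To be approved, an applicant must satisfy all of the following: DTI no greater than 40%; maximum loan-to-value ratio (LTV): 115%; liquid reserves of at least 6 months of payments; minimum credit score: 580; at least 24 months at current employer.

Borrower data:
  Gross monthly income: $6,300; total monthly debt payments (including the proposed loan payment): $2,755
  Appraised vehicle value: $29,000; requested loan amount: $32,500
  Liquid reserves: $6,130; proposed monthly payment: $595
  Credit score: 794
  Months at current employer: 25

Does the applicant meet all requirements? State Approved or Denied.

Denied

DTI: 2,755 ÷ 6,300 = 43.7%, exceeds the 40% cap
LTV: 32,500 ÷ 29,000 = 112.1%, within 115% cap
Liquid reserves cover 6,130/595 = 10.3 months — ≥ 6 required
Credit score 794 ≥ 580 (meets)
Employment 25 ≥ 24 months
Fails on DTI.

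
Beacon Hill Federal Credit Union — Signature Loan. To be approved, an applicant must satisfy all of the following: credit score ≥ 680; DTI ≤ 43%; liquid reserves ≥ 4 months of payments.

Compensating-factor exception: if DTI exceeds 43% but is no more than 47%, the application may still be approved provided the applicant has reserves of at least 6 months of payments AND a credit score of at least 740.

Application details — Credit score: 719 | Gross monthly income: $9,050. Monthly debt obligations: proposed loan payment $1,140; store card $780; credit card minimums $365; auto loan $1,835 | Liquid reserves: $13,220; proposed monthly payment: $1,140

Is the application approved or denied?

Credit score 719 ≥ 680 (meets base)
Total debts = (1,140 + 780 + 365 + 1,835) = 4,120. DTI = 4,120/9,050 = 45.5% > 43% — standard DTI limit exceeded.
Liquid reserves cover 13,220/1,140 = 11.6 months — ≥ 4 required
DTI 45.5% is within the 43%–47% exception band; checking compensating factors.
Override check — reserves: 11.6 mo (ok); score: 719 (below 740).
Compensating-factor requirement not fully met.

Denied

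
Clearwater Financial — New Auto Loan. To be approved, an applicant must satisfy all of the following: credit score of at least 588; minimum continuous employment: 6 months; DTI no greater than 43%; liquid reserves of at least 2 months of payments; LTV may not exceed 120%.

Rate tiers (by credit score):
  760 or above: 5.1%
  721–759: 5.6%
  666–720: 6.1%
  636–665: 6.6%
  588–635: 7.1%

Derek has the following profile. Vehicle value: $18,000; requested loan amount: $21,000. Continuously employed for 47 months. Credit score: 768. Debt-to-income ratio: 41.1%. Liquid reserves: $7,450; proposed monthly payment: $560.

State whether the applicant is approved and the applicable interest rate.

Approved at 5.1%

Credit score 768 ≥ 588 (meets minimum)
Employment 47 ≥ 6 months
DTI 41.1% ≤ 43%
Loan-to-value = 21,000/18,000 = 116.7% — pass (120% max)
Liquid reserves cover 7,450/560 = 13.3 months — ≥ 2 required
All requirements met. Score 768 falls in the 760 or above tier → 5.1%.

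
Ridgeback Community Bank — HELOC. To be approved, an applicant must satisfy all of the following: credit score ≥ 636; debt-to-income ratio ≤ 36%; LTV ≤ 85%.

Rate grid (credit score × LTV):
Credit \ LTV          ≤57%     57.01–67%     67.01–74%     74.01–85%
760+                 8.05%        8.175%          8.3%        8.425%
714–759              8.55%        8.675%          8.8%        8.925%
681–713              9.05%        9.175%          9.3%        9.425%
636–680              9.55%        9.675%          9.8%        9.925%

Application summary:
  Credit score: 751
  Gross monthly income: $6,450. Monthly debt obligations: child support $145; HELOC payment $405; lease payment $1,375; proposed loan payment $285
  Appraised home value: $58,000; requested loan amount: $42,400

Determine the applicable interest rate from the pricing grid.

Credit score 751 ≥ 636; Total monthly debts = (145 + 405 + 1,375 + 285) = 2,210. DTI = 2,210/6,450 = 34.3% ≤ 36%
LTV = 42,400/58,000 = 73.1% ≤ 85%
Row: 751 falls in 714–759. Column: 73.1% falls in 67.01–74%. Rate = 8.8%.

8.8%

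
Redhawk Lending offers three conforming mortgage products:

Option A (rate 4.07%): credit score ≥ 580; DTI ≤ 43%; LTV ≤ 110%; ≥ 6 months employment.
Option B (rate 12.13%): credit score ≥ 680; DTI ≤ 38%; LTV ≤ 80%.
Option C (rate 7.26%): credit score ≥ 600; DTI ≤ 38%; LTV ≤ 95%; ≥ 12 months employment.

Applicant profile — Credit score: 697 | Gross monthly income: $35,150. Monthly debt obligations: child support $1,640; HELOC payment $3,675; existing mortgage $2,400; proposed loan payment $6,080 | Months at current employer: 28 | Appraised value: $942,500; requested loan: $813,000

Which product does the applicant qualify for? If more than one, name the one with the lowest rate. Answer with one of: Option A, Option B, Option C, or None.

Option A

Total debts = (1,640 + 3,675 + 2,400 + 6,080) = 13,795; DTI = 13,795/35,150 = 39.2%.
LTV = 813,000/942,500 = 86.3%.
Option A: score 697 ≥ 580; DTI 39.2% ≤ 43%; LTV 86.3% ≤ 110%; employment 28 ≥ 6 mo → qualifies.
Option B: score 697 ≥ 680; DTI 39.2% > 38%; LTV 86.3% > 80% → does not qualify.
Option C: score 697 ≥ 600; DTI 39.2% > 38%; LTV 86.3% ≤ 95%; employment 28 ≥ 12 mo → does not qualify.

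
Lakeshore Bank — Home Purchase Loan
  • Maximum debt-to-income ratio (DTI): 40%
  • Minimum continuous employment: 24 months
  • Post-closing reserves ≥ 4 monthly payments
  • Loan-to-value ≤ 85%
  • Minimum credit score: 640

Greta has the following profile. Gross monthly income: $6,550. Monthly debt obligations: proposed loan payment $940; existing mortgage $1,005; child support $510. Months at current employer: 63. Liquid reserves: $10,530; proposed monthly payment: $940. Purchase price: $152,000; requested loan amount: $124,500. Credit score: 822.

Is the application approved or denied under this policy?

Approved

Total monthly debts = (940 + 1,005 + 510) = 2,455. DTI = 2,455/6,550 = 37.5% ≤ 40%
Employment 63 ≥ 24 months
Liquid reserves cover 10,530/940 = 11.2 months — ≥ 4 required
LTV: 124,500 ÷ 152,000 = 81.9%, within 85% cap
Credit score 822 ≥ 640 (meets)
All criteria satisfied.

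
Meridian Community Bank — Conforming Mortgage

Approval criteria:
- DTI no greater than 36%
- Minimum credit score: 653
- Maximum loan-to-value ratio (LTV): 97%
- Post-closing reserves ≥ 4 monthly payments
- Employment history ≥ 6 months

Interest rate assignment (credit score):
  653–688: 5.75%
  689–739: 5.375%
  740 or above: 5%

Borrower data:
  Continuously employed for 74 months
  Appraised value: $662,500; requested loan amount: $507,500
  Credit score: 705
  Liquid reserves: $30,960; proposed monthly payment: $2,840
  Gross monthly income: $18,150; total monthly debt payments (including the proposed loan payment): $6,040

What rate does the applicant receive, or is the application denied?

Credit score 705 ≥ 653 (meets minimum)
Employment 74 ≥ 6 months
DTI = 6,040/18,150 = 33.3% ≤ 36%
LTV: 507,500 ÷ 662,500 = 76.6%, within 97% cap
Liquid reserves cover 30,960/2,840 = 10.9 months — ≥ 4 required
All requirements met. Score 705 falls in the 689–739 tier → 5.375%.

Approved at 5.375%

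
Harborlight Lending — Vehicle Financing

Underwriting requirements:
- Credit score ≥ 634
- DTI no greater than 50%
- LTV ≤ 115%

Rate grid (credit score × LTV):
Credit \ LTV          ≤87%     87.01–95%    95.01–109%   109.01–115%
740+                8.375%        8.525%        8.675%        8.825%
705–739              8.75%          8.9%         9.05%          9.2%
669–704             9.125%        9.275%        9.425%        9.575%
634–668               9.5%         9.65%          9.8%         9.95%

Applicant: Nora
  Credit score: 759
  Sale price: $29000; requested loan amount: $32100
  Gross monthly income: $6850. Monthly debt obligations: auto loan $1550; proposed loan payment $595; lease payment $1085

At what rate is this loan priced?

8.825%

Credit score 759 ≥ 634; Total monthly debts = (1,550 + 595 + 1,085) = 3,230. DTI: 3,230 ÷ 6,850 = 47.2%, within the 50% cap
Loan-to-value = 32,100/29,000 = 110.7% — pass (115% max)
Credit 759 → row 740+; LTV 110.7% → column 109.01–115%. Grid cell → 8.825%.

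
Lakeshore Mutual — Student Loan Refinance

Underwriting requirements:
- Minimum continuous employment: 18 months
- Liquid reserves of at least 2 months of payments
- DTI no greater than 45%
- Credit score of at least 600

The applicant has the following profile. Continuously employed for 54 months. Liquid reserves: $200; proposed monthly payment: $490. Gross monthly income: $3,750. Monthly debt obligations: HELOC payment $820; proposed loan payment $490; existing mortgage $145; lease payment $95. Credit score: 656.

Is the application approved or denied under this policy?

Employment 54 ≥ 18 months
Reserves: 200 ÷ 490 = 0.4 months (below 2-month minimum)
Total monthly debts = (820 + 490 + 145 + 95) = 1,550. DTI: 1,550 ÷ 3,750 = 41.3%, within the 45% cap
Credit score 656 ≥ 600 (meets)
Fails on reserves.

Denied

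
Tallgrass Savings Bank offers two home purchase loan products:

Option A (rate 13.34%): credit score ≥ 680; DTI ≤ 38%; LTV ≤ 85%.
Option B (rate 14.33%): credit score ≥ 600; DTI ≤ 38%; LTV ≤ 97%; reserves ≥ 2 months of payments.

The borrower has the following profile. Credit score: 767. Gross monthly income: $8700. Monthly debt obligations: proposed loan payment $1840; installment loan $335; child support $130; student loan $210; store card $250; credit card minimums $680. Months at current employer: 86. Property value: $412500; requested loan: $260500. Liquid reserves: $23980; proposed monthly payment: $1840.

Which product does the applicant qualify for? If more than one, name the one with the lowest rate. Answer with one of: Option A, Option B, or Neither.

Total debts = (1,840 + 335 + 130 + 210 + 250 + 680) = 3,445; DTI = 3,445/8,700 = 39.6%.
LTV = 260,500/412,500 = 63.2%.
Reserves = 23,980/1,840 = 13.0 months.
Option A: score 767 ≥ 680; DTI 39.6% > 38%; LTV 63.2% ≤ 85% → does not qualify.
Option B: score 767 ≥ 600; DTI 39.6% > 38%; LTV 63.2% ≤ 97%; reserves 13.0 ≥ 2 mo → does not qualify.

Neither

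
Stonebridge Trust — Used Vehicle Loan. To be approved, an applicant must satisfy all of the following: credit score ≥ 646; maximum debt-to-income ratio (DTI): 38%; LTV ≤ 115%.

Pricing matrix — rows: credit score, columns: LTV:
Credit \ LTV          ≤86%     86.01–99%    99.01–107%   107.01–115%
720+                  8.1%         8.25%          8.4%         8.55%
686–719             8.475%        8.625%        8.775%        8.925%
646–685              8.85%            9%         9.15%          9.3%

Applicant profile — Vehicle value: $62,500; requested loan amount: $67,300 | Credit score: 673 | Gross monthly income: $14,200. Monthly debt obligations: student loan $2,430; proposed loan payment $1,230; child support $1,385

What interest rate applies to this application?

9.3%

Credit score 673 ≥ 646; Total monthly debts = (2,430 + 1,230 + 1,385) = 5,045. Debt-to-income = 5,045/14,200 = 35.5% — meets 38% limit
LTV = 67,300/62,500 = 107.7% ≤ 115%
Score 673 is in the 646–685 band; LTV 107.7% is in the 107.01–115% band → 9.3%.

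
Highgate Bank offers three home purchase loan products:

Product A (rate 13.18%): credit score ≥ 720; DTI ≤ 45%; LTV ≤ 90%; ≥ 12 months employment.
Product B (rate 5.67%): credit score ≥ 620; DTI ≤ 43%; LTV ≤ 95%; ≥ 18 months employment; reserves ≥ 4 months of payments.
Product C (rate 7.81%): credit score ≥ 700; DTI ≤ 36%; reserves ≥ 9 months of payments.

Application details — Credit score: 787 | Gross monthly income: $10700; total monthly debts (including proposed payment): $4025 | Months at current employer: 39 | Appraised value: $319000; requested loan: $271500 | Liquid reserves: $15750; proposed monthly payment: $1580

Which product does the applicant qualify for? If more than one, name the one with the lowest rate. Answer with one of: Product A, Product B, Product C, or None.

DTI = 4,025/10,700 = 37.6%.
LTV = 271,500/319,000 = 85.1%.
Reserves = 15,750/1,580 = 10.0 months.
Product A: score 787 ≥ 720; DTI 37.6% ≤ 45%; LTV 85.1% ≤ 90%; employment 39 ≥ 12 mo → qualifies.
Product B: score 787 ≥ 620; DTI 37.6% ≤ 43%; LTV 85.1% ≤ 95%; employment 39 ≥ 18 mo; reserves 10.0 ≥ 4 mo → qualifies.
Product C: score 787 ≥ 700; DTI 37.6% > 36%; reserves 10.0 ≥ 9 mo → does not qualify.
Qualifying: Product A, Product B. Lowest rate is 5.67% → Product B.

Product B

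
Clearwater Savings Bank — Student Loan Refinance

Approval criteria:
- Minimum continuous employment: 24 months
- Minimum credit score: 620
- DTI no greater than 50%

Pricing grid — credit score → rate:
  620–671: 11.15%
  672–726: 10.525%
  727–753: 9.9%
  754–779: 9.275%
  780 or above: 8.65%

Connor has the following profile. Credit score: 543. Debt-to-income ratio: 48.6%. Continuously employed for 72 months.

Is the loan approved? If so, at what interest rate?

Credit score 543 < 620 (below minimum)
Employment 72 ≥ 24 months
Debt-to-income 48.6% vs 50% cap — pass
Not all requirements met → denied.

Denied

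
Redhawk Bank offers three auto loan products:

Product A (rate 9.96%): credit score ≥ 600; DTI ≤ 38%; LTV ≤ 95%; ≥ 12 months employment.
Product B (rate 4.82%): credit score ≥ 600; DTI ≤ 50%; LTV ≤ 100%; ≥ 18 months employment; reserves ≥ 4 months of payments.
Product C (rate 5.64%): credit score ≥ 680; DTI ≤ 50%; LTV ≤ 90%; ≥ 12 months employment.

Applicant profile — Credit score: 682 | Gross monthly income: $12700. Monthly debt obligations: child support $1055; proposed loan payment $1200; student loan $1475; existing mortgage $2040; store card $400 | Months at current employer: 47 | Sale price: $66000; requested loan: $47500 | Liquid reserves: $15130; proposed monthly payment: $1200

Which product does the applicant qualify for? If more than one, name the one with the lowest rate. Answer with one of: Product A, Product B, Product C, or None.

Total debts = (1,055 + 1,200 + 1,475 + 2,040 + 400) = 6,170; DTI = 6,170/12,700 = 48.6%.
LTV = 47,500/66,000 = 72%.
Reserves = 15,130/1,200 = 12.6 months.
Product A: score 682 ≥ 600; DTI 48.6% > 38%; LTV 72% ≤ 95%; employment 47 ≥ 12 mo → does not qualify.
Product B: score 682 ≥ 600; DTI 48.6% ≤ 50%; LTV 72% ≤ 100%; employment 47 ≥ 18 mo; reserves 12.6 ≥ 4 mo → qualifies.
Product C: score 682 ≥ 680; DTI 48.6% ≤ 50%; LTV 72% ≤ 90%; employment 47 ≥ 12 mo → qualifies.
Qualifying: Product B, Product C. Lowest rate is 4.82% → Product B.

Product B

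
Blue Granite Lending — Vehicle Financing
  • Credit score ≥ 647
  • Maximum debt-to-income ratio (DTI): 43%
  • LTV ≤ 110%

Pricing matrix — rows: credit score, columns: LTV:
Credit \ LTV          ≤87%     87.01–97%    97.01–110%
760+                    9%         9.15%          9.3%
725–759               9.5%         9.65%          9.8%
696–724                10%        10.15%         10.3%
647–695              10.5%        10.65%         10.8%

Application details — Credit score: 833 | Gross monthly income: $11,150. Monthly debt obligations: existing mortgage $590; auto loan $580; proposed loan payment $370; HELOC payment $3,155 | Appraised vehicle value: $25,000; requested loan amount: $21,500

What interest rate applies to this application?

9%

Credit score 833 ≥ 647; Total monthly debts = (590 + 580 + 370 + 3,155) = 4,695. Debt-to-income = 4,695/11,150 = 42.1% — meets 43% limit
Loan-to-value = 21,500/25,000 = 86% — pass (110% max)
Credit 833 → row 760+; LTV 86% → column ≤87%. Grid cell → 9%.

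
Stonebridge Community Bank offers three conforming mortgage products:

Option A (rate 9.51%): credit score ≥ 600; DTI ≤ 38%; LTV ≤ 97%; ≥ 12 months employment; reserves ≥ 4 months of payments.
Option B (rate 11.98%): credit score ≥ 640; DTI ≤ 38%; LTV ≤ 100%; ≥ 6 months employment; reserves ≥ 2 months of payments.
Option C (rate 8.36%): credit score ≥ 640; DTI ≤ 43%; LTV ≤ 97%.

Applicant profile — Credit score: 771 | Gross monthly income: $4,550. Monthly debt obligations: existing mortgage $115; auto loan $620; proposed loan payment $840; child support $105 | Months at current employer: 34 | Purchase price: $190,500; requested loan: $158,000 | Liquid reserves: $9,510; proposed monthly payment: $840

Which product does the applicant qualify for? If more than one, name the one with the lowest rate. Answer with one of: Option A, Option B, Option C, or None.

Option C

Total debts = (115 + 620 + 840 + 105) = 1,680; DTI = 1,680/4,550 = 36.9%.
LTV = 158,000/190,500 = 82.9%.
Reserves = 9,510/840 = 11.3 months.
Option A: score 771 ≥ 600; DTI 36.9% ≤ 38%; LTV 82.9% ≤ 97%; employment 34 ≥ 12 mo; reserves 11.3 ≥ 4 mo → qualifies.
Option B: score 771 ≥ 640; DTI 36.9% ≤ 38%; LTV 82.9% ≤ 100%; employment 34 ≥ 6 mo; reserves 11.3 ≥ 2 mo → qualifies.
Option C: score 771 ≥ 640; DTI 36.9% ≤ 43%; LTV 82.9% ≤ 97% → qualifies.
Qualifying: Option A, Option B, Option C. Lowest rate is 8.36% → Option C.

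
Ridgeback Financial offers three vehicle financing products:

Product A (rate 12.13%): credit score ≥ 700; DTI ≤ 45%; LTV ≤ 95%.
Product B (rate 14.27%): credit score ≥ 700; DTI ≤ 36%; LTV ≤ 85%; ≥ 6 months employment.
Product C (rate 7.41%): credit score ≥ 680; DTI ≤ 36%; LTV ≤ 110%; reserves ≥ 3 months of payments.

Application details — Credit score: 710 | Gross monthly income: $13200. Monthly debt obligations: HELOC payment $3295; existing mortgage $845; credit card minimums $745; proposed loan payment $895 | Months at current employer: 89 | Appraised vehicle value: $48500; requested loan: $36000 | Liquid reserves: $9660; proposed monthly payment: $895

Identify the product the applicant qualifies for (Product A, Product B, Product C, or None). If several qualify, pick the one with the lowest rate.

Total debts = (3,295 + 845 + 745 + 895) = 5,780; DTI = 5,780/13,200 = 43.8%.
LTV = 36,000/48,500 = 74.2%.
Reserves = 9,660/895 = 10.8 months.
Product A: score 710 ≥ 700; DTI 43.8% ≤ 45%; LTV 74.2% ≤ 95% → qualifies.
Product B: score 710 ≥ 700; DTI 43.8% > 36%; LTV 74.2% ≤ 85%; employment 89 ≥ 6 mo → does not qualify.
Product C: score 710 ≥ 680; DTI 43.8% > 36%; LTV 74.2% ≤ 110%; reserves 10.8 ≥ 3 mo → does not qualify.

Product A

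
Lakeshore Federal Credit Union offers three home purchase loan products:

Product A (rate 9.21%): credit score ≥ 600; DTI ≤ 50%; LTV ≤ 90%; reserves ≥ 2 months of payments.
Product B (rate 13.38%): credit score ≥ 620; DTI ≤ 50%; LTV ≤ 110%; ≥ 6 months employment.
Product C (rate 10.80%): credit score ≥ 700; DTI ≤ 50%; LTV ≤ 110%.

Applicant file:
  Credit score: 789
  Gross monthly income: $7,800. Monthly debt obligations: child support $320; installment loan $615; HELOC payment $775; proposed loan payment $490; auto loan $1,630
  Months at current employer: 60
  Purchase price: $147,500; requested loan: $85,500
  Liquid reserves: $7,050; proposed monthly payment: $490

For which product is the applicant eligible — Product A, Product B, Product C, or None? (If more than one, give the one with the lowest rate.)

Product A

Total debts = (320 + 615 + 775 + 490 + 1,630) = 3,830; DTI = 3,830/7,800 = 49.1%.
LTV = 85,500/147,500 = 58%.
Reserves = 7,050/490 = 14.4 months.
Product A: score 789 ≥ 600; DTI 49.1% ≤ 50%; LTV 58% ≤ 90%; reserves 14.4 ≥ 2 mo → qualifies.
Product B: score 789 ≥ 620; DTI 49.1% ≤ 50%; LTV 58% ≤ 110%; employment 60 ≥ 6 mo → qualifies.
Product C: score 789 ≥ 700; DTI 49.1% ≤ 50%; LTV 58% ≤ 110% → qualifies.
Qualifying: Product A, Product B, Product C. Lowest rate is 9.21% → Product A.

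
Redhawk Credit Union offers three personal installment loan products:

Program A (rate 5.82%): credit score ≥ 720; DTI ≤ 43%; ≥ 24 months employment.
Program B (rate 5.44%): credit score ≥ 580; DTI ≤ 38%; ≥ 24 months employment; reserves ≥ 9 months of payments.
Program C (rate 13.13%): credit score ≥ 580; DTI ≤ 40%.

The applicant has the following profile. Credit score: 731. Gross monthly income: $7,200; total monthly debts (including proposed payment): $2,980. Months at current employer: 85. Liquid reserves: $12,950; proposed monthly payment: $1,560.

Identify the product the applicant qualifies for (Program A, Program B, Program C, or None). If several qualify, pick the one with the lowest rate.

Program A

DTI = 2,980/7,200 = 41.4%.
Reserves = 12,950/1,560 = 8.3 months.
Program A: score 731 ≥ 720; DTI 41.4% ≤ 43%; employment 85 ≥ 24 mo → qualifies.
Program B: score 731 ≥ 580; DTI 41.4% > 38%; employment 85 ≥ 24 mo; reserves 8.3 < 9 mo → does not qualify.
Program C: score 731 ≥ 580; DTI 41.4% > 40% → does not qualify.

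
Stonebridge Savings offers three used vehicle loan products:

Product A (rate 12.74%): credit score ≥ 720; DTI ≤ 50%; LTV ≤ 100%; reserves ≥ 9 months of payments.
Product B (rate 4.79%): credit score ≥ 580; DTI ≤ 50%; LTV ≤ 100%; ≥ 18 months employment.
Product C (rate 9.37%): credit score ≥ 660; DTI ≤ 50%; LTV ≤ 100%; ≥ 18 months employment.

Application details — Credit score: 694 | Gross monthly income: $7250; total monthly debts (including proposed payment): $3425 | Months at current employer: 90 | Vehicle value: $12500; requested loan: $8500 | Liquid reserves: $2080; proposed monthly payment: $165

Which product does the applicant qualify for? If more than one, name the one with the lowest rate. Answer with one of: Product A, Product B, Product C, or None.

Product B

DTI = 3,425/7,250 = 47.2%.
LTV = 8,500/12,500 = 68%.
Reserves = 2,080/165 = 12.6 months.
Product A: score 694 < 720; DTI 47.2% ≤ 50%; LTV 68% ≤ 100%; reserves 12.6 ≥ 9 mo → does not qualify.
Product B: score 694 ≥ 580; DTI 47.2% ≤ 50%; LTV 68% ≤ 100%; employment 90 ≥ 18 mo → qualifies.
Product C: score 694 ≥ 660; DTI 47.2% ≤ 50%; LTV 68% ≤ 100%; employment 90 ≥ 18 mo → qualifies.
Qualifying: Product B, Product C. Lowest rate is 4.79% → Product B.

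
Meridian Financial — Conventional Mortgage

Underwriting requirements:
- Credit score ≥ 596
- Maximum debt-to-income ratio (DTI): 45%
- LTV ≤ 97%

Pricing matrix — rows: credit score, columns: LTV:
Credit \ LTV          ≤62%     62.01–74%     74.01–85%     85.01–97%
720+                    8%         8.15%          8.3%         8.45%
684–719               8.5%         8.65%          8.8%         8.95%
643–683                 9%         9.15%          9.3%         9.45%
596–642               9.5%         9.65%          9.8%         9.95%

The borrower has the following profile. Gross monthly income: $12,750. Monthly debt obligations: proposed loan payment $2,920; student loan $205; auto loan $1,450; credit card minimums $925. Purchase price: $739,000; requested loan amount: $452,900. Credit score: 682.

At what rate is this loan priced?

9%

Credit score 682 ≥ 596; Total monthly debts = (2,920 + 205 + 1,450 + 925) = 5,500. DTI: 5,500 ÷ 12,750 = 43.1%, within the 45% cap
Loan-to-value = 452,900/739,000 = 61.3% — pass (97% max)
Credit 682 → row 643–683; LTV 61.3% → column ≤62%. Grid cell → 9%.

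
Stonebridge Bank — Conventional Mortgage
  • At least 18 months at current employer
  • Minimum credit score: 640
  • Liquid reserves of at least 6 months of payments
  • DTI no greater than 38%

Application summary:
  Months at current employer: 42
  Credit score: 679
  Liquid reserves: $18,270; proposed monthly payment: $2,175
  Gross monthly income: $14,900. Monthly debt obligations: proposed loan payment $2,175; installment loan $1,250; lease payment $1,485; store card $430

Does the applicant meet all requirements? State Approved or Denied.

Approved

Employment 42 ≥ 18 months
Credit score 679 ≥ 640 (meets)
Reserves: 18,270 ÷ 2,175 = 8.4 months (meets 6-month minimum)
Total monthly debts = (2,175 + 1,250 + 1,485 + 430) = 5,340. DTI: 5,340 ÷ 14,900 = 35.8%, within the 38% cap
All criteria satisfied.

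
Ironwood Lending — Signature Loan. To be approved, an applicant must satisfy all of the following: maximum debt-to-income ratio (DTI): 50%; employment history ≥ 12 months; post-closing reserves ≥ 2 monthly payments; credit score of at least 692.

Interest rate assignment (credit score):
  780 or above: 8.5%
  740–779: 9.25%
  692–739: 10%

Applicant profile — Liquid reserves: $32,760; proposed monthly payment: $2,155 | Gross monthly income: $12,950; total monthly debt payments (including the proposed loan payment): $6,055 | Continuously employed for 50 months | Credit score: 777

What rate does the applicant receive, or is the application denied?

Credit score 777 ≥ 692 (meets minimum)
Employment 50 ≥ 12 months
Debt-to-income = 6,055/12,950 = 46.8% — meets 50% limit
Reserves: 32,760 ÷ 2,155 = 15.2 months (meets 2-month minimum)
All requirements met. Score 777 falls in the 740–779 tier → 9.25%.

Approved at 9.25%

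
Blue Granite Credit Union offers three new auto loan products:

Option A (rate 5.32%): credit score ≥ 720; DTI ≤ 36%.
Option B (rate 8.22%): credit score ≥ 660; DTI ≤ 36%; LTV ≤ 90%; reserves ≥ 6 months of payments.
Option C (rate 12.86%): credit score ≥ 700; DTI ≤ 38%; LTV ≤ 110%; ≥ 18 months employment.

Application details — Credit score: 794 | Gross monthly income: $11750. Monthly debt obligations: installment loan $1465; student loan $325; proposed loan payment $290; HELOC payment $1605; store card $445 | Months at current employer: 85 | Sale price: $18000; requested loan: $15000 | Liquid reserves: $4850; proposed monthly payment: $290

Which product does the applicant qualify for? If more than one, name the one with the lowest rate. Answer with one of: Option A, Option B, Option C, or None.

Option A

Total debts = (1,465 + 325 + 290 + 1,605 + 445) = 4,130; DTI = 4,130/11,750 = 35.1%.
LTV = 15,000/18,000 = 83.3%.
Reserves = 4,850/290 = 16.7 months.
Option A: score 794 ≥ 720; DTI 35.1% ≤ 36% → qualifies.
Option B: score 794 ≥ 660; DTI 35.1% ≤ 36%; LTV 83.3% ≤ 90%; reserves 16.7 ≥ 6 mo → qualifies.
Option C: score 794 ≥ 700; DTI 35.1% ≤ 38%; LTV 83.3% ≤ 110%; employment 85 ≥ 18 mo → qualifies.
Qualifying: Option A, Option B, Option C. Lowest rate is 5.32% → Option A.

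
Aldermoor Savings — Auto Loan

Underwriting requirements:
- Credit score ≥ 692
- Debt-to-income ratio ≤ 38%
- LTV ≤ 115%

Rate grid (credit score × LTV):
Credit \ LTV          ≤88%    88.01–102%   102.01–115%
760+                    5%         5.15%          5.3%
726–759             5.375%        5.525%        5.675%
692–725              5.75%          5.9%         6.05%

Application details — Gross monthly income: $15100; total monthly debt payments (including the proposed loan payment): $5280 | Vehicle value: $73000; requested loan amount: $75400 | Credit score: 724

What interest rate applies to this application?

Credit score 724 ≥ 692; DTI: 5,280 ÷ 15,100 = 35%, within the 38% cap
LTV = 75,400/73,000 = 103.3% ≤ 115%
Credit 724 → row 692–725; LTV 103.3% → column 102.01–115%. Grid cell → 6.05%.

6.05%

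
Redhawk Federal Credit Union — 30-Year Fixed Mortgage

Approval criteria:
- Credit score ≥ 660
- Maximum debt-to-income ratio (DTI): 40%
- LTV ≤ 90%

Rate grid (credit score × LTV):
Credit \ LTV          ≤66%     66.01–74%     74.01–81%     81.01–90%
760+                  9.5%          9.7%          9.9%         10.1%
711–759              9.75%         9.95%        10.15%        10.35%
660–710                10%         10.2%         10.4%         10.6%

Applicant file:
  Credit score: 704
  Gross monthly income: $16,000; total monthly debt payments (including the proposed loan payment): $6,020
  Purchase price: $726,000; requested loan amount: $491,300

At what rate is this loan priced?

10.2%

Credit score 704 ≥ 660; Debt-to-income = 6,020/16,000 = 37.6% — meets 40% limit
Loan-to-value = 491,300/726,000 = 67.7% — pass (90% max)
Score 704 is in the 660–710 band; LTV 67.7% is in the 66.01–74% band → 10.2%.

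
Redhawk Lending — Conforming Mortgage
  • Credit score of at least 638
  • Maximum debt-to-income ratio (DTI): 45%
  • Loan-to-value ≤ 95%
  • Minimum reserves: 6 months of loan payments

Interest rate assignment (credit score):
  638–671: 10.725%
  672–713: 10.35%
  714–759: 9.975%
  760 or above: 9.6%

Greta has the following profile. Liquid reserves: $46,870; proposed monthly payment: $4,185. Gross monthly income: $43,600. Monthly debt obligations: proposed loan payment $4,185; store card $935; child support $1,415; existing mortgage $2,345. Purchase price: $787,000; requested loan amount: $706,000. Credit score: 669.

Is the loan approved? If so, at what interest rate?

Credit score 669 ≥ 638 (meets minimum)
Loan-to-value = 706,000/787,000 = 89.7% — pass (95% max)
Reserves: 46,870 ÷ 4,185 = 11.2 months (meets 6-month minimum)
Total monthly debts = (4,185 + 935 + 1,415 + 2,345) = 8,880. DTI = 8,880/43,600 = 20.4% ≤ 45%
All requirements met. Score 669 falls in the 638–671 tier → 10.725%.

Approved at 10.725%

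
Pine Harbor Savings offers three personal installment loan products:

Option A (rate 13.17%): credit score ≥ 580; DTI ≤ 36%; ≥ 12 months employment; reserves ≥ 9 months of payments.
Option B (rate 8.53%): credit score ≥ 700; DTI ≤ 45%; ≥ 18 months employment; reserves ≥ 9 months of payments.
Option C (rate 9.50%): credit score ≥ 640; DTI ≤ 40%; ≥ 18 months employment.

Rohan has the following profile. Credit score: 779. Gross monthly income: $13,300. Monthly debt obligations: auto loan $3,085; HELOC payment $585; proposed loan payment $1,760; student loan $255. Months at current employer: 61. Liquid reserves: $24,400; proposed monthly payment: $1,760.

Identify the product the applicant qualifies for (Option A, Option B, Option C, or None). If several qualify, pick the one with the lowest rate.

Total debts = (3,085 + 585 + 1,760 + 255) = 5,685; DTI = 5,685/13,300 = 42.7%.
Reserves = 24,400/1,760 = 13.9 months.
Option A: score 779 ≥ 580; DTI 42.7% > 36%; employment 61 ≥ 12 mo; reserves 13.9 ≥ 9 mo → does not qualify.
Option B: score 779 ≥ 700; DTI 42.7% ≤ 45%; employment 61 ≥ 18 mo; reserves 13.9 ≥ 9 mo → qualifies.
Option C: score 779 ≥ 640; DTI 42.7% > 40%; employment 61 ≥ 18 mo → does not qualify.

Option B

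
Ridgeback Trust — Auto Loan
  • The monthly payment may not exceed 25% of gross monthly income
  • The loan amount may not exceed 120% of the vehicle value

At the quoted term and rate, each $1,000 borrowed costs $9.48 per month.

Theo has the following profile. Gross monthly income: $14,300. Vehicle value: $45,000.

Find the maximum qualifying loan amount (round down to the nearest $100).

$54,000

Payment cap: 25% × $14,300 = $3,575/month.
At $9.48 per $1,000, that supports 3,575/9.48 × 1,000 ≈ $377,109 → $377,100.
LTV cap: 120% × $45,000 = $54,000 → $54,000.
Binding constraint: loan-to-value.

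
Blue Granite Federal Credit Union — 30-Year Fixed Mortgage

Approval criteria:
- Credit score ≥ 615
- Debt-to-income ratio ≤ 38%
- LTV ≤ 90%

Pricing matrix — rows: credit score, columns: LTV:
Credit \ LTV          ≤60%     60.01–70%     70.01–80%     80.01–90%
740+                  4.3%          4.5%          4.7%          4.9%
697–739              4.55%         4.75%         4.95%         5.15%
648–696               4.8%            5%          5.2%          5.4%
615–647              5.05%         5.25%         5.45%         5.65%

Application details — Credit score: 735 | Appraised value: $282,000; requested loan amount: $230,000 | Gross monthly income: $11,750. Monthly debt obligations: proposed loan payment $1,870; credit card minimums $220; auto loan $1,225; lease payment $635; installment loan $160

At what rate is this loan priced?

5.15%

Credit score 735 ≥ 615; Total monthly debts = (1,870 + 220 + 1,225 + 635 + 160) = 4,110. DTI = 4,110/11,750 = 35% ≤ 38%
Loan-to-value = 230,000/282,000 = 81.6% — pass (90% max)
Credit 735 → row 697–739; LTV 81.6% → column 80.01–90%. Grid cell → 5.15%.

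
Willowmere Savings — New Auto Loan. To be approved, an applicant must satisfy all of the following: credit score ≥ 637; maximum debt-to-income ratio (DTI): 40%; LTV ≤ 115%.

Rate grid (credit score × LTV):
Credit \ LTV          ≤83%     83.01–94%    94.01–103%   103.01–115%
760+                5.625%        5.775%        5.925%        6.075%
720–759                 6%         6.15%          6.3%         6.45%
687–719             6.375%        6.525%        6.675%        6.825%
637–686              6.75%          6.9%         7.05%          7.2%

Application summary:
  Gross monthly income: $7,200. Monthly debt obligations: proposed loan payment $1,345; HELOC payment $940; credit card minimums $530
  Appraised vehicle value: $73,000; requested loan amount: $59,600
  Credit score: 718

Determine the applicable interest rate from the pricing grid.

Credit score 718 ≥ 637; Total monthly debts = (1,345 + 940 + 530) = 2,815. DTI: 2,815 ÷ 7,200 = 39.1%, within the 40% cap
LTV: 59,600 ÷ 73,000 = 81.6%, within 115% cap
Row: 718 falls in 687–719. Column: 81.6% falls in ≤83%. Rate = 6.375%.

6.375%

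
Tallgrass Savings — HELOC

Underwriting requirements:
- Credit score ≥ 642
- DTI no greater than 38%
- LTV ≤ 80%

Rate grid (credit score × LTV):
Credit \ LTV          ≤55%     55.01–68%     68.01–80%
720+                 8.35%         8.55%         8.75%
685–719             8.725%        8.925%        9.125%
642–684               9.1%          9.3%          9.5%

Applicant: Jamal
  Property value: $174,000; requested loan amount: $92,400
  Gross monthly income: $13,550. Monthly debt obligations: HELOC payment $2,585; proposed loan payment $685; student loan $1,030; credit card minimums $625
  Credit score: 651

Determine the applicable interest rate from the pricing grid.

Credit score 651 ≥ 642; Total monthly debts = (2,585 + 685 + 1,030 + 625) = 4,925. Debt-to-income = 4,925/13,550 = 36.3% — meets 38% limit
LTV = 92,400/174,000 = 53.1% ≤ 80%
Credit 651 → row 642–684; LTV 53.1% → column ≤55%. Grid cell → 9.1%.

9.1%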